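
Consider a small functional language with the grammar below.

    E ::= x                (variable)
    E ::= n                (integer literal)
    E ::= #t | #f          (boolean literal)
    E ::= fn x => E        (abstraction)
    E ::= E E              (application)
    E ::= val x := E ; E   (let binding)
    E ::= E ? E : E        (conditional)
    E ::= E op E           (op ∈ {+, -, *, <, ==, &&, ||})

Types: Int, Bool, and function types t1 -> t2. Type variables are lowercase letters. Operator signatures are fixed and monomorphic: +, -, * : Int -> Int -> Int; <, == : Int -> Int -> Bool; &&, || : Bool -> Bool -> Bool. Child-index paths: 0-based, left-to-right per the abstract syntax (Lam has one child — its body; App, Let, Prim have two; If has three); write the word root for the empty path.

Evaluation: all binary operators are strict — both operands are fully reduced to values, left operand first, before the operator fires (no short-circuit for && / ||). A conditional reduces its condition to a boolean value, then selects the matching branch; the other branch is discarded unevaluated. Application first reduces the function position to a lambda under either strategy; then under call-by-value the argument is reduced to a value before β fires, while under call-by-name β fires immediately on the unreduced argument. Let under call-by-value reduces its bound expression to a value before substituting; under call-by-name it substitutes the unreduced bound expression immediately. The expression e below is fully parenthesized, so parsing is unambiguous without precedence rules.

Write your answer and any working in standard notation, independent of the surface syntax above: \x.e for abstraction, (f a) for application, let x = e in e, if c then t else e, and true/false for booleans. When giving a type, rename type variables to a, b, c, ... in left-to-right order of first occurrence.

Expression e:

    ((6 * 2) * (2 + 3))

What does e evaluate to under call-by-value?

Answer: 60

Derivation:
step 0: ((6 * 2) * (2 + 3))
step 1: [delta@0] (12 * (2 + 3))
step 2: [delta@1] (12 * 5)
step 3: [delta@root] 60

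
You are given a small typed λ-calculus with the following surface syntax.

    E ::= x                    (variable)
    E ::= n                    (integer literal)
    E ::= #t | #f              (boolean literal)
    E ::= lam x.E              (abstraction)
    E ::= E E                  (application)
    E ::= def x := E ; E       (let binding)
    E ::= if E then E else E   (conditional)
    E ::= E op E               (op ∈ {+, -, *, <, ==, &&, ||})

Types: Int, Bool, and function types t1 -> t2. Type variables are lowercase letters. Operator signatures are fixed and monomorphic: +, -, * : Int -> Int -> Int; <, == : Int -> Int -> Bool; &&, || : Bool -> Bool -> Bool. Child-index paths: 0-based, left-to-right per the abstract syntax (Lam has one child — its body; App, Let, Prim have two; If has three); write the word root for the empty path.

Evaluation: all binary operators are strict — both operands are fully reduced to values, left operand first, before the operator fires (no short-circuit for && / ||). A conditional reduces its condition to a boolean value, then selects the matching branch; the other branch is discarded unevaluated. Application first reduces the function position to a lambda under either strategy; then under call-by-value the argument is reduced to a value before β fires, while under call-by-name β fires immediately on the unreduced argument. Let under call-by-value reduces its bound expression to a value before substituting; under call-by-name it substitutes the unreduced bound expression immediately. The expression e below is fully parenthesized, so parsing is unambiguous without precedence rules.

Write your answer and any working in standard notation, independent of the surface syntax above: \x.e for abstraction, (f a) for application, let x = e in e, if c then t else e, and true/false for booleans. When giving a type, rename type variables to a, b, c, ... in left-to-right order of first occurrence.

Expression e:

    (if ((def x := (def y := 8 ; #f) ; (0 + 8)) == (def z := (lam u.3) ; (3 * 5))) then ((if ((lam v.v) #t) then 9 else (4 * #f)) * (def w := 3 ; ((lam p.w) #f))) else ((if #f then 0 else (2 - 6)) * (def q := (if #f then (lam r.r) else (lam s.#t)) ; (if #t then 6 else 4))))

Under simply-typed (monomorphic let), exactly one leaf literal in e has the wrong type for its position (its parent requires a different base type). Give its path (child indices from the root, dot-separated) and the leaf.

Answer: 1.0.2.1 : false

Trace:
let y : Int
let x : Bool
  unify Int ~ Int
  unify Int ~ Int
  unify Int ~ Int
\u._ : a -> Int
let z : a -> Int
  unify Int ~ Int
  unify Int ~ Int
  unify Int ~ Int
  unify Bool ~ Bool
v : b
\v._ : b -> b
  unify b -> b ~ Bool -> c
  unify b ~ Bool
  unify Bool ~ c
_ _ : Bool
  unify Bool ~ Bool
  unify Int ~ Int
  unify Bool ~ Int
  FAIL: mismatch Bool ~ Int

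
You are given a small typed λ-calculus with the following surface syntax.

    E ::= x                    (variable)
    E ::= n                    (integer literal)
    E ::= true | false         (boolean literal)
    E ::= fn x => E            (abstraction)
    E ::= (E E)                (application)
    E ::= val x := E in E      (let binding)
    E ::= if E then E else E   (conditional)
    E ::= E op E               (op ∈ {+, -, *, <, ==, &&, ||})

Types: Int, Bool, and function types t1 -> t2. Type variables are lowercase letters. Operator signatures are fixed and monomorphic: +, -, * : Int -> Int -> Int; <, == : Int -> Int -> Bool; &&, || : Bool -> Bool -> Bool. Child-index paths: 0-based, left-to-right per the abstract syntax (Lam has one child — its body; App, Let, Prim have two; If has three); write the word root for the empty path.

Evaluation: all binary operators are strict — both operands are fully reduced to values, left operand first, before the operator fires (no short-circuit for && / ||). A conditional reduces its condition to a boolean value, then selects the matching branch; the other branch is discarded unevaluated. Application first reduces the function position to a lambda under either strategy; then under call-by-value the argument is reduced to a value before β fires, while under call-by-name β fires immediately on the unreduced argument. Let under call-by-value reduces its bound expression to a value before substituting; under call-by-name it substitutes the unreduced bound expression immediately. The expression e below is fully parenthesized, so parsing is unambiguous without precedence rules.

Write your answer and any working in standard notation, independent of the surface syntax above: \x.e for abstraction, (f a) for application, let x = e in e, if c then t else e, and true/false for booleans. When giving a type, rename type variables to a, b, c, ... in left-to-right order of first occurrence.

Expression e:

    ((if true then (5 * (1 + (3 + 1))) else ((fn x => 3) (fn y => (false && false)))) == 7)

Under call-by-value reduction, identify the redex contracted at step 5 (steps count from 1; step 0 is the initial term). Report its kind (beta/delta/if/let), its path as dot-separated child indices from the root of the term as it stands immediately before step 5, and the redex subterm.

Answer: delta at root : (25 == 7)

Derivation:
step 0: ((if true then (5 * (1 + (3 + 1))) else ((\x.3) (\y.(false && false)))) == 7)
step 1: [if@0] ((5 * (1 + (3 + 1))) == 7)
step 2: [delta@0.1.1] ((5 * (1 + 4)) == 7)
step 3: [delta@0.1] ((5 * 5) == 7)
step 4: [delta@0] (25 == 7)
step 5: [delta@root] false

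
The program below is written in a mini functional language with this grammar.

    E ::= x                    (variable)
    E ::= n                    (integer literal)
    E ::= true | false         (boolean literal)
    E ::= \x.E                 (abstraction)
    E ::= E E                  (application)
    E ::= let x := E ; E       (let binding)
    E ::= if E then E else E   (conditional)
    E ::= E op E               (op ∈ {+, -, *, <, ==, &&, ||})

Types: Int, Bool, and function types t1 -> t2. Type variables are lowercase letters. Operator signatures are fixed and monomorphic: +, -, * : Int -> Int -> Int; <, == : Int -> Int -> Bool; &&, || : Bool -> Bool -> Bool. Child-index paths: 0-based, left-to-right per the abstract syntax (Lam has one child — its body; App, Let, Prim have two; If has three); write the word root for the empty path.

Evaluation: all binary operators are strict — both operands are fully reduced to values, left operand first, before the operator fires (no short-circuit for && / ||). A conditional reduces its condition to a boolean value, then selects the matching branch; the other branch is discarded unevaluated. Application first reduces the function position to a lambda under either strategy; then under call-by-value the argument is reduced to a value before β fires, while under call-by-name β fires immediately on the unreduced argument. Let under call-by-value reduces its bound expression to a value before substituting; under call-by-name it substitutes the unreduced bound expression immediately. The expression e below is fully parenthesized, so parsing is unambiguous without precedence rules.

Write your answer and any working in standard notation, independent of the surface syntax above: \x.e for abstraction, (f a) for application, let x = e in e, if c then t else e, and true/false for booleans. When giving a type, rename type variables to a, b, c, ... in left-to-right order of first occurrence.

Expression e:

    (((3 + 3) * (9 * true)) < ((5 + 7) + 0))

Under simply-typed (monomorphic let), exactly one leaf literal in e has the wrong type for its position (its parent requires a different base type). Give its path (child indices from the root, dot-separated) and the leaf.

Trace:
  unify Int ~ Int
  unify Int ~ Int
  unify Int ~ Int
  unify Int ~ Int
  unify Bool ~ Int
  FAIL: mismatch Bool ~ Int

Answer: 0.1.1 : true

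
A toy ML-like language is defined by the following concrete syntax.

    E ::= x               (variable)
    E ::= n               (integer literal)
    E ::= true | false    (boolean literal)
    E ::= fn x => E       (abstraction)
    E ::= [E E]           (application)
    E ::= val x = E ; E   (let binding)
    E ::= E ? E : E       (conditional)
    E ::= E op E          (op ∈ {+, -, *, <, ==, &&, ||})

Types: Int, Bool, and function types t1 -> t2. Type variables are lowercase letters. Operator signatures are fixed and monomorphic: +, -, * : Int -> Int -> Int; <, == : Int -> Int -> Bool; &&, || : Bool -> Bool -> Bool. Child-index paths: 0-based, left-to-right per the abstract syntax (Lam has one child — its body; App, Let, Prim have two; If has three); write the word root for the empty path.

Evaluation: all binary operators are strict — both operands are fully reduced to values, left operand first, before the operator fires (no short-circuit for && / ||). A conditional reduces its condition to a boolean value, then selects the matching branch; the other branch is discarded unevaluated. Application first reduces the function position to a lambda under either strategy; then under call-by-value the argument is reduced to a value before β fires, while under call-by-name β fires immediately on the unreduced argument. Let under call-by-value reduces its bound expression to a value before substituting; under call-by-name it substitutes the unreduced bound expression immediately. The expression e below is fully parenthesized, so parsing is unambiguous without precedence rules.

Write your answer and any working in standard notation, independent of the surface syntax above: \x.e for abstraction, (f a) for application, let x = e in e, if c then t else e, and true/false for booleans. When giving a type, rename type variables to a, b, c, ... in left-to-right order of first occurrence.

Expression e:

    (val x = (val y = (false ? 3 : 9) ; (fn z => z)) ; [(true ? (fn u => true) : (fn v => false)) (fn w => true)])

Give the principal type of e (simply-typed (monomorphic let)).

Working:
  unify Bool ~ Bool
  unify Int ~ Int
let y : Int
z : a
\z._ : a -> a
let x : a -> a
  unify Bool ~ Bool
\u._ : b -> Bool
\v._ : c -> Bool
  unify b -> Bool ~ c -> Bool
  unify b ~ c
  unify Bool ~ Bool
\w._ : d -> Bool
  unify c -> Bool ~ (d -> Bool) -> e
  unify c ~ d -> Bool
  unify Bool ~ e
_ _ : Bool

Answer: Bool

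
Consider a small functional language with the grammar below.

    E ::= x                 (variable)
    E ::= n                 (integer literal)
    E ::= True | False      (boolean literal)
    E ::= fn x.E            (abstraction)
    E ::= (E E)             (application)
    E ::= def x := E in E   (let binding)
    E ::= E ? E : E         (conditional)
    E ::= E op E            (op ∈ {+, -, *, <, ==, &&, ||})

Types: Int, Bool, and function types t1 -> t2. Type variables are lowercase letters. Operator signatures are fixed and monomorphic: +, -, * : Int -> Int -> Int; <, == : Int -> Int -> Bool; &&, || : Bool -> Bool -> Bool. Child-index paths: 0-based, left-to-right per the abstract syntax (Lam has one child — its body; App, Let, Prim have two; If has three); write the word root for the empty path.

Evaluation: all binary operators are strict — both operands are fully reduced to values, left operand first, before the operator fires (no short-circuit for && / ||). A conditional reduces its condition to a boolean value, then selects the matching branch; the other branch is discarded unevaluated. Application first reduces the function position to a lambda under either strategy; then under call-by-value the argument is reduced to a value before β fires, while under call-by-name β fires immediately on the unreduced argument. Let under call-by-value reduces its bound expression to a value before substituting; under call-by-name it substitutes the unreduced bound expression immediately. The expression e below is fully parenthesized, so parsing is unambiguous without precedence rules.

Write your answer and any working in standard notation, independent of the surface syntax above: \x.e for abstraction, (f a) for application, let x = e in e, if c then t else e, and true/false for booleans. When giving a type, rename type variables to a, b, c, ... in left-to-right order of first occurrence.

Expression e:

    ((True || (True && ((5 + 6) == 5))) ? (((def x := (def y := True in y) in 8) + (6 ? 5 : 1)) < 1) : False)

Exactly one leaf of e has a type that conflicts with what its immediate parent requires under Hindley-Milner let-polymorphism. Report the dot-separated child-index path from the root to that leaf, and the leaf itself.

Trace:
  unify Bool ~ Bool
  unify Bool ~ Bool
  unify Int ~ Int
  unify Int ~ Int
  unify Int ~ Int
  unify Int ~ Int
  unify Bool ~ Bool
  unify Bool ~ Bool
  unify Bool ~ Bool
let y : Bool
y : Bool
let x : Bool
  unify Int ~ Int
  unify Int ~ Bool
  FAIL: mismatch Int ~ Bool

Answer: 1.0.1.0 : 6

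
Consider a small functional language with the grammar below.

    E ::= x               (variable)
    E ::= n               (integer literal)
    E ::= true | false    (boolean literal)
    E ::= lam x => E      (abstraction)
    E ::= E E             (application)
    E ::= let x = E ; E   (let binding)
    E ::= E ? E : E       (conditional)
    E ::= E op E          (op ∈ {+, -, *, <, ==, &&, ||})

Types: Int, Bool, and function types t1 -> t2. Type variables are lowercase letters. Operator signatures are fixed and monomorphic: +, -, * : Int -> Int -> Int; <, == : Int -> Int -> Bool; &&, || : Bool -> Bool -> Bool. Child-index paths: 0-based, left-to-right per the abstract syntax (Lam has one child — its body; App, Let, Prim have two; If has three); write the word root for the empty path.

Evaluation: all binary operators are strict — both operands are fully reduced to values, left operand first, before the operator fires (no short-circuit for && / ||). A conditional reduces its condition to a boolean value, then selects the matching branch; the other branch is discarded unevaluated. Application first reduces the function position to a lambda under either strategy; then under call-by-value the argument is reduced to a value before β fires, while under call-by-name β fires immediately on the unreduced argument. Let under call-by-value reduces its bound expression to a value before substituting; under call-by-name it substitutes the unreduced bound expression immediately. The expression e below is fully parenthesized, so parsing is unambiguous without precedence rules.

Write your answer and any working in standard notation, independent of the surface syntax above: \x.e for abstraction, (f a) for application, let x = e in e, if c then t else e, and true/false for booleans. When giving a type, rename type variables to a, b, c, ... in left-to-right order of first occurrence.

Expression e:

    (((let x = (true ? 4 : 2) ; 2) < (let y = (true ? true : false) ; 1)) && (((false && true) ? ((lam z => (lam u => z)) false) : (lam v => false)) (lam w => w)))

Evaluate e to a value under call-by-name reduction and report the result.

Answer: false

Working:
step 0: (((let x = (if true then 4 else 2) in 2) < (let y = (if true then true else false) in 1)) && ((if (false && true) then ((\z.(\u.z)) false) else (\v.false)) (\w.w)))
step 1: [let@0.0] ((2 < (let y = (if true then true else false) in 1)) && ((if (false && true) then ((\z.(\u.z)) false) else (\v.false)) (\w.w)))
step 2: [let@0.1] ((2 < 1) && ((if (false && true) then ((\z.(\u.z)) false) else (\v.false)) (\w.w)))
step 3: [delta@0] (false && ((if (false && true) then ((\z.(\u.z)) false) else (\v.false)) (\w.w)))
step 4: [delta@1.0.0] (false && ((if false then ((\z.(\u.z)) false) else (\v.false)) (\w.w)))
step 5: [if@1.0] (false && ((\v.false) (\w.w)))
step 6: [beta@1] (false && false)
step 7: [delta@root] false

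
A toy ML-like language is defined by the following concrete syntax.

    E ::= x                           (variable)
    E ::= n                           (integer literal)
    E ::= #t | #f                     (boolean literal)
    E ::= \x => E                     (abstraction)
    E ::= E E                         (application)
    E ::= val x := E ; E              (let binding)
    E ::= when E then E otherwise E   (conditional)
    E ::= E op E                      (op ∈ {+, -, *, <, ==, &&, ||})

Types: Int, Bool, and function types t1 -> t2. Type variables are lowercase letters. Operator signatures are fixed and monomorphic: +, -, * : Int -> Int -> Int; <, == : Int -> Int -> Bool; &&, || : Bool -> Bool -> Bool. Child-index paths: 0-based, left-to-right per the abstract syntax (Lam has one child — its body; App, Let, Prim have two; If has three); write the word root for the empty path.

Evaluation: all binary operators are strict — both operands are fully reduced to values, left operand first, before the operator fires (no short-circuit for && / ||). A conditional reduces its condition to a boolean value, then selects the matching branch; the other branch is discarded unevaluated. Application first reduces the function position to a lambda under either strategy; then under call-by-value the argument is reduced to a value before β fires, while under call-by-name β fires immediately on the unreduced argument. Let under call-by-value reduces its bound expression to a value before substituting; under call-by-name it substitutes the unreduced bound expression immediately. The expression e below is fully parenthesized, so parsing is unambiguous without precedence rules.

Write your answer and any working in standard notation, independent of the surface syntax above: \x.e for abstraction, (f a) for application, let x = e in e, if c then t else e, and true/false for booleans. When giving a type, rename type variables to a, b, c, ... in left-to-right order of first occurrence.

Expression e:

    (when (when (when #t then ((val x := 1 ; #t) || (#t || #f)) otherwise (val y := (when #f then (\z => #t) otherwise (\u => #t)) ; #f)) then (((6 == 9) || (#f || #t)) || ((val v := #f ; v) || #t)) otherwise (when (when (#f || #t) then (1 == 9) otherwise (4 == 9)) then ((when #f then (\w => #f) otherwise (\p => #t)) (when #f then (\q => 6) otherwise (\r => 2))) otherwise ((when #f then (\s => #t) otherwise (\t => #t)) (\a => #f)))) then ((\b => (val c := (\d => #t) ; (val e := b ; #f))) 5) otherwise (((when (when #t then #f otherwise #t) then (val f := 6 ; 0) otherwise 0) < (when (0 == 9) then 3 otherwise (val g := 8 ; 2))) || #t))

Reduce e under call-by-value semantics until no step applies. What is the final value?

Trace:
step 0: (if (if (if true then ((let x = 1 in true) || (true || false)) else (let y = (if false then (\z.true) else (\u.true)) in false)) then (((6 == 9) || (false || true)) || ((let v = false in v) || true)) else (if (if (false || true) then (1 == 9) else (4 == 9)) then ((if false then (\w.false) else (\p.true)) (if false then (\q.6) else (\r.2))) else ((if false then (\s.true) else (\t.true)) (\a.false)))) then ((\b.(let c = (\d.true) in (let e = b in false))) 5) else (((if (if true then false else true) then (let f = 6 in 0) else 0) < (if (0 == 9) then 3 else (let g = 8 in 2))) || true))
step 1: [if@0.0] (if (if ((let x = 1 in true) || (true || false)) then (((6 == 9) || (false || true)) || ((let v = false in v) || true)) else (if (if (false || true) then (1 == 9) else (4 == 9)) then ((if false then (\w.false) else (\p.true)) (if false then (\q.6) else (\r.2))) else ((if false then (\s.true) else (\t.true)) (\a.false)))) then ((\b.(let c = (\d.true) in (let e = b in false))) 5) else (((if (if true then false else true) then (let f = 6 in 0) else 0) < (if (0 == 9) then 3 else (let g = 8 in 2))) || true))
step 2: [let@0.0.0] (if (if (true || (true || false)) then (((6 == 9) || (false || true)) || ((let v = false in v) || true)) else (if (if (false || true) then (1 == 9) else (4 == 9)) then ((if false then (\w.false) else (\p.true)) (if false then (\q.6) else (\r.2))) else ((if false then (\s.true) else (\t.true)) (\a.false)))) then ((\b.(let c = (\d.true) in (let e = b in false))) 5) else (((if (if true then false else true) then (let f = 6 in 0) else 0) < (if (0 == 9) then 3 else (let g = 8 in 2))) || true))
step 3: [delta@0.0.1] (if (if (true || true) then (((6 == 9) || (false || true)) || ((let v = false in v) || true)) else (if (if (false || true) then (1 == 9) else (4 == 9)) then ((if false then (\w.false) else (\p.true)) (if false then (\q.6) else (\r.2))) else ((if false then (\s.true) else (\t.true)) (\a.false)))) then ((\b.(let c = (\d.true) in (let e = b in false))) 5) else (((if (if true then false else true) then (let f = 6 in 0) else 0) < (if (0 == 9) then 3 else (let g = 8 in 2))) || true))
step 4: [delta@0.0] (if (if true then (((6 == 9) || (false || true)) || ((let v = false in v) || true)) else (if (if (false || true) then (1 == 9) else (4 == 9)) then ((if false then (\w.false) else (\p.true)) (if false then (\q.6) else (\r.2))) else ((if false then (\s.true) else (\t.true)) (\a.false)))) then ((\b.(let c = (\d.true) in (let e = b in false))) 5) else (((if (if true then false else true) then (let f = 6 in 0) else 0) < (if (0 == 9) then 3 else (let g = 8 in 2))) || true))
step 5: [if@0] (if (((6 == 9) || (false || true)) || ((let v = false in v) || true)) then ((\b.(let c = (\d.true) in (let e = b in false))) 5) else (((if (if true then false else true) then (let f = 6 in 0) else 0) < (if (0 == 9) then 3 else (let g = 8 in 2))) || true))
step 6: [delta@0.0.0] (if ((false || (false || true)) || ((let v = false in v) || true)) then ((\b.(let c = (\d.true) in (let e = b in false))) 5) else (((if (if true then false else true) then (let f = 6 in 0) else 0) < (if (0 == 9) then 3 else (let g = 8 in 2))) || true))
step 7: [delta@0.0.1] (if ((false || true) || ((let v = false in v) || true)) then ((\b.(let c = (\d.true) in (let e = b in false))) 5) else (((if (if true then false else true) then (let f = 6 in 0) else 0) < (if (0 == 9) then 3 else (let g = 8 in 2))) || true))
step 8: [delta@0.0] (if (true || ((let v = false in v) || true)) then ((\b.(let c = (\d.true) in (let e = b in false))) 5) else (((if (if true then false else true) then (let f = 6 in 0) else 0) < (if (0 == 9) then 3 else (let g = 8 in 2))) || true))
step 9: [let@0.1.0] (if (true || (false || true)) then ((\b.(let c = (\d.true) in (let e = b in false))) 5) else (((if (if true then false else true) then (let f = 6 in 0) else 0) < (if (0 == 9) then 3 else (let g = 8 in 2))) || true))
step 10: [delta@0.1] (if (true || true) then ((\b.(let c = (\d.true) in (let e = b in false))) 5) else (((if (if true then false else true) then (let f = 6 in 0) else 0) < (if (0 == 9) then 3 else (let g = 8 in 2))) || true))
step 11: [delta@0] (if true then ((\b.(let c = (\d.true) in (let e = b in false))) 5) else (((if (if true then false else true) then (let f = 6 in 0) else 0) < (if (0 == 9) then 3 else (let g = 8 in 2))) || true))
step 12: [if@root] ((\b.(let c = (\d.true) in (let e = b in false))) 5)
step 13: [beta@root] (let c = (\d.true) in (let e = 5 in false))
step 14: [let@root] (let e = 5 in false)
step 15: [let@root] false

Answer: false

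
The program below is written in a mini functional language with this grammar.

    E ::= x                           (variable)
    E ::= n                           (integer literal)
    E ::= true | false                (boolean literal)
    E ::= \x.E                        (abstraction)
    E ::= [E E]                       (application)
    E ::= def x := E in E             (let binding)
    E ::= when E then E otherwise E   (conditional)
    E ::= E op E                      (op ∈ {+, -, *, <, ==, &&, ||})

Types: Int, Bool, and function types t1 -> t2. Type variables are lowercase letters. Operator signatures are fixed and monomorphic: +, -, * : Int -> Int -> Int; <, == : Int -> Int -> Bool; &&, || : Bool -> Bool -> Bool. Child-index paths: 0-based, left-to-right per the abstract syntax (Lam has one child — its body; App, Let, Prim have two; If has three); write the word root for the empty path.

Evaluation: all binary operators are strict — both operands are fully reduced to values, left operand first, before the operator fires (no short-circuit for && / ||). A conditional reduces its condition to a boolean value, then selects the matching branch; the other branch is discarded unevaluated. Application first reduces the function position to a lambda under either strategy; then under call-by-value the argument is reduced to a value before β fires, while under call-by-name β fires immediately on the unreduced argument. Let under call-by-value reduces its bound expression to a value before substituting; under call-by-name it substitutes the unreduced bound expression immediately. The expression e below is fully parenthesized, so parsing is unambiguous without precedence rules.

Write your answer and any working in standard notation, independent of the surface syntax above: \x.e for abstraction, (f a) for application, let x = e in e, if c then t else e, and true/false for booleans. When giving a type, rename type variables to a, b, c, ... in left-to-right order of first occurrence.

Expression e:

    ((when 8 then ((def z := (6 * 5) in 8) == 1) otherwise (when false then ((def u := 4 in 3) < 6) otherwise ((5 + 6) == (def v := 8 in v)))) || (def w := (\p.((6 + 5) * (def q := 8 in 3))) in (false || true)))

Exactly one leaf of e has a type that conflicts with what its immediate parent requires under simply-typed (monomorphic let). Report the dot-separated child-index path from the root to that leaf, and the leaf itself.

Working:
  unify Int ~ Bool
  FAIL: mismatch Int ~ Bool

Answer: 0.0 : 8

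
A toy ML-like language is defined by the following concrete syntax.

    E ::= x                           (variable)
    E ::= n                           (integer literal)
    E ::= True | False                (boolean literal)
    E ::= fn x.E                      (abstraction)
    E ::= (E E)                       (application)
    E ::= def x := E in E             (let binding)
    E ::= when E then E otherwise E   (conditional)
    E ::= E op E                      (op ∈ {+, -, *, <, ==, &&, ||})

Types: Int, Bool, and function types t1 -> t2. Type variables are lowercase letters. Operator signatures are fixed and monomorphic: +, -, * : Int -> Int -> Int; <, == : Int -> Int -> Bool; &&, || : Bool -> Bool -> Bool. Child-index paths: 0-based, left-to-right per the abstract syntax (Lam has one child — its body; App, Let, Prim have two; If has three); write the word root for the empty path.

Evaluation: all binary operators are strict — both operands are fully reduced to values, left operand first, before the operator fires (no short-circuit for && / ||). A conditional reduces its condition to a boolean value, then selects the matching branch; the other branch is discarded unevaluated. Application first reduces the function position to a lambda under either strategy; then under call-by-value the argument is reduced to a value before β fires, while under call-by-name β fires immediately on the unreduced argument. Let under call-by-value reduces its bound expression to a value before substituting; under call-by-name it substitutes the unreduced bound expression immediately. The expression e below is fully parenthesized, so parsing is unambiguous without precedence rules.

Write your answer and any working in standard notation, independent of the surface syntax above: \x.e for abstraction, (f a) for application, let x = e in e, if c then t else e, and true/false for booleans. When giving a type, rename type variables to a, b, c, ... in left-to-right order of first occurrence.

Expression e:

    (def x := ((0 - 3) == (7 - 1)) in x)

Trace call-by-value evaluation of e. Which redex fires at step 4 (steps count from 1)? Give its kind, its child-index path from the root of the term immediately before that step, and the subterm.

Derivation:
step 0: (let x = ((0 - 3) == (7 - 1)) in x)
step 1: [delta@0.0] (let x = (-3 == (7 - 1)) in x)
step 2: [delta@0.1] (let x = (-3 == 6) in x)
step 3: [delta@0] (let x = false in x)
step 4: [let@root] false

Answer: let at root : (let x = false in x)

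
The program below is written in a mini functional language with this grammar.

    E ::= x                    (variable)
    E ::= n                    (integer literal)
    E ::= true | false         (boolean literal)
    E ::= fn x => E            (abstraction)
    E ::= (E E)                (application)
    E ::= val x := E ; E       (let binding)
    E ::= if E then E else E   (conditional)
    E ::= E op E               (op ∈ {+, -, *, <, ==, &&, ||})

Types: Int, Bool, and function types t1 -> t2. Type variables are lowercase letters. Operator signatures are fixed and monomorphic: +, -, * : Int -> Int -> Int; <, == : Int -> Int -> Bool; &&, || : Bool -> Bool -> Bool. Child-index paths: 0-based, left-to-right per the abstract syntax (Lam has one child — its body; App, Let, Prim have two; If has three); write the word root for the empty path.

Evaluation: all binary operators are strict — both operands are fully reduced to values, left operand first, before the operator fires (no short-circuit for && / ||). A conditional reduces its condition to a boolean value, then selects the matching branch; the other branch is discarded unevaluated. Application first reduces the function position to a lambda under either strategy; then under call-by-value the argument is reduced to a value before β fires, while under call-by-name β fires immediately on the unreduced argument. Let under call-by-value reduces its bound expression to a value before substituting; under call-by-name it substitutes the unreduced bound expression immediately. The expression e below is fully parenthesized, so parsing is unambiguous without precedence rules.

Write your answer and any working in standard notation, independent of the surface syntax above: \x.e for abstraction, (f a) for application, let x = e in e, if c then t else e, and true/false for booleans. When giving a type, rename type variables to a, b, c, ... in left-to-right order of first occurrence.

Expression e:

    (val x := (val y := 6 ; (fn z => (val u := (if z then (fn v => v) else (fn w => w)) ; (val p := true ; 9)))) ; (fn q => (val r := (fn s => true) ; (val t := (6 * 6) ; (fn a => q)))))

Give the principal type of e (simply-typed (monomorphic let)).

Derivation:
let y : Int
z : a
  unify a ~ Bool
v : b
\v._ : b -> b
w : c
\w._ : c -> c
  unify b -> b ~ c -> c
  unify b ~ c
  unify c ~ c
let u : c -> c
let p : Bool
\z._ : Bool -> Int
let x : Bool -> Int
\s._ : e -> Bool
let r : e -> Bool
  unify Int ~ Int
  unify Int ~ Int
let t : Int
q : d
\a._ : f -> d
\q._ : d -> f -> d

Answer: a -> b -> a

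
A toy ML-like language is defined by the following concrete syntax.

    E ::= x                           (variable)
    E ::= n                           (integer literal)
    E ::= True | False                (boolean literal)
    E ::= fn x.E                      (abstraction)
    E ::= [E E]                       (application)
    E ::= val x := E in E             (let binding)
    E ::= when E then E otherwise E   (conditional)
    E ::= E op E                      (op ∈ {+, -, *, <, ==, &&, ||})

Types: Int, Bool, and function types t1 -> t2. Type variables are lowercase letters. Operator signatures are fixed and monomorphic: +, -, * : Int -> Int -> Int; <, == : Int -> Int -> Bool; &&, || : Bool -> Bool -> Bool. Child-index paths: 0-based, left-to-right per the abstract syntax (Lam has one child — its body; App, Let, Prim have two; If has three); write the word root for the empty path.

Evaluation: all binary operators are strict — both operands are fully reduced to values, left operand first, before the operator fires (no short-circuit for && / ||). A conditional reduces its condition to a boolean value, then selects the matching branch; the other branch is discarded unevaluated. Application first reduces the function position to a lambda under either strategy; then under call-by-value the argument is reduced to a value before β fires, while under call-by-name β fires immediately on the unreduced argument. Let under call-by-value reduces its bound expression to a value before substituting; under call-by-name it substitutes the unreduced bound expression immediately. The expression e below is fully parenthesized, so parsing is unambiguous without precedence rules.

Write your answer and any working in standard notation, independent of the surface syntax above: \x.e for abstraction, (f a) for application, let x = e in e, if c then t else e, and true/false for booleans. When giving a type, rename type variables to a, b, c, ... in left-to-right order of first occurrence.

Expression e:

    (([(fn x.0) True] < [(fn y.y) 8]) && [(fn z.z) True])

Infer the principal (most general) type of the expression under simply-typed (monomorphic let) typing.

Derivation:
\x._ : a -> Int
  unify a -> Int ~ Bool -> b
  unify a ~ Bool
  unify Int ~ b
_ _ : Int
  unify Int ~ Int
y : c
\y._ : c -> c
  unify c -> c ~ Int -> d
  unify c ~ Int
  unify Int ~ d
_ _ : Int
  unify Int ~ Int
  unify Bool ~ Bool
z : e
\z._ : e -> e
  unify e -> e ~ Bool -> f
  unify e ~ Bool
  unify Bool ~ f
_ _ : Bool
  unify Bool ~ Bool

Answer: Bool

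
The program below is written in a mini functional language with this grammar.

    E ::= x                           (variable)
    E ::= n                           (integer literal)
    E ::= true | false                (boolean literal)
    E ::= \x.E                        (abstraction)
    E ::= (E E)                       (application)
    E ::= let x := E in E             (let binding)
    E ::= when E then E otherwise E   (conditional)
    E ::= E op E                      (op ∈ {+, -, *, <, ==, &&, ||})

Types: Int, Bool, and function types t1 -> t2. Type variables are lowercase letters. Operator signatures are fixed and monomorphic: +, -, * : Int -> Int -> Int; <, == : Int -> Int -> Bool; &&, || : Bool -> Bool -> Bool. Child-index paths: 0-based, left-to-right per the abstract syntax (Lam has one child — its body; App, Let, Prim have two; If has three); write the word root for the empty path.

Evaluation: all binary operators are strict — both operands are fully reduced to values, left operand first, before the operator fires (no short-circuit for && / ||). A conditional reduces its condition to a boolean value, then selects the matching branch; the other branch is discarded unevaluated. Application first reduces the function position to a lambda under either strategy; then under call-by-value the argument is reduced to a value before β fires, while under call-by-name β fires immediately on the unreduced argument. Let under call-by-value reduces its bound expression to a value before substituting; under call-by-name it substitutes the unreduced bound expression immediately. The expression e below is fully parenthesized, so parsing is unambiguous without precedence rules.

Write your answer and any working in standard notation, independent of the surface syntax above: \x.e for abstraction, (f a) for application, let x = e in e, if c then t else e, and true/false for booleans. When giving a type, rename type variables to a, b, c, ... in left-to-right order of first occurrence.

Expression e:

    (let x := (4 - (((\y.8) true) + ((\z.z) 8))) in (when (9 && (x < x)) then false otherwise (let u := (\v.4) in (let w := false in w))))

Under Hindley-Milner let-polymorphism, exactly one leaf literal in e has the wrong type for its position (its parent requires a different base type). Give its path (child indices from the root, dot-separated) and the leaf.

Answer: 1.0.0 : 9

Working:
  unify Int ~ Int
\y._ : a -> Int
  unify a -> Int ~ Bool -> b
  unify a ~ Bool
  unify Int ~ b
_ _ : Int
  unify Int ~ Int
z : c
\z._ : c -> c
  unify c -> c ~ Int -> d
  unify c ~ Int
  unify Int ~ d
_ _ : Int
  unify Int ~ Int
  unify Int ~ Int
let x : Int
  unify Int ~ Bool
  FAIL: mismatch Int ~ Bool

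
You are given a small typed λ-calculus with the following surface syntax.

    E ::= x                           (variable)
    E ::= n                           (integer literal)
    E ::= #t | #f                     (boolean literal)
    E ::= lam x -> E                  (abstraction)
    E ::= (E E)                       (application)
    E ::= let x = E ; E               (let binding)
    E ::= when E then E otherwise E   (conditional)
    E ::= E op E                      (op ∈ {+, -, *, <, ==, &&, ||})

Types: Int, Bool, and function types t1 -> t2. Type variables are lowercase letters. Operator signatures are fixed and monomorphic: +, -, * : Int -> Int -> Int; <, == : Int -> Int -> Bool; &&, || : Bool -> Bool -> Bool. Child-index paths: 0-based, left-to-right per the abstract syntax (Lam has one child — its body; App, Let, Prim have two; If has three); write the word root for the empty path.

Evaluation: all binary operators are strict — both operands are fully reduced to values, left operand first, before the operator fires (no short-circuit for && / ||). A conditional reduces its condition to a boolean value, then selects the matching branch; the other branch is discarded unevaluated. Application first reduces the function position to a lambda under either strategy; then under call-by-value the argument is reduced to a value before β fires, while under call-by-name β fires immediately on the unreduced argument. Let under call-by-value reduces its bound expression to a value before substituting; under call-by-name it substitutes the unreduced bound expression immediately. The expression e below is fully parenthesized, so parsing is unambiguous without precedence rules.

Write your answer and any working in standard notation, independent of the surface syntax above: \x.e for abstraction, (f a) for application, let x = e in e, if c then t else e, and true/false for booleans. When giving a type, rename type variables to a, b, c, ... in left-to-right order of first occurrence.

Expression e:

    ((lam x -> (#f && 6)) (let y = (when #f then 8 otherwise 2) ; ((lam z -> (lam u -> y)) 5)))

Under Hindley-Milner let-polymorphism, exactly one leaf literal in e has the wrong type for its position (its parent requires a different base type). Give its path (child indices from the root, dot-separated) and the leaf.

Working:
  unify Bool ~ Bool
  unify Int ~ Bool
  FAIL: mismatch Int ~ Bool

Answer: 0.0.1 : 6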